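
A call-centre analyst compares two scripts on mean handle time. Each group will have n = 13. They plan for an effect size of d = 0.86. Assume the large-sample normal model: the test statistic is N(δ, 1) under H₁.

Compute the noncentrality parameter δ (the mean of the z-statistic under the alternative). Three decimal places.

The noncentrality parameter scales effect size by the design's sample-size factor: δ = d·√(n/2) = 0.86 × √(13/2) = 2.1926

δ ≈ 2.193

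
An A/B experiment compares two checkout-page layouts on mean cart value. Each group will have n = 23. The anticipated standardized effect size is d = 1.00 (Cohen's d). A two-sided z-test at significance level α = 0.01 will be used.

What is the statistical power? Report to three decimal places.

Power ≈ 0.793

Noncentrality parameter: δ = d·√(n/2) = 1.00 × √(23/2) = 3.3912
Critical value for a two-sided test at α = 0.01: z_{α/2} = 2.576.
Power = Φ(δ − 2.576) + Φ(−δ − 2.576) = Φ(0.815) + Φ(-5.967) = 0.7926 + 0.0000 = 0.7926.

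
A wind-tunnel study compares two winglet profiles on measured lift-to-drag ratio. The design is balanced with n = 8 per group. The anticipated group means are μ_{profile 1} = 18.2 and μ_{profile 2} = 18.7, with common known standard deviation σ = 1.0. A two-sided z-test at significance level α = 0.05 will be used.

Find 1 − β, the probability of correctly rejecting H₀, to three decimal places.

Standardized effect: d = |μ_{profile 1} − μ_{profile 2}| / σ = |18.2 − 18.7| / 1.0 = 0.5000
Noncentrality parameter: δ = d·√(n/2) = 0.5000 × √(8/2) = 1.0000
Two-sided α = 0.05 → critical value z_{0.025} = 1.960.
Power = Φ(δ − 1.960) + Φ(−δ − 1.960) = Φ(-0.960) + Φ(-2.960) = 0.1685 + 0.0015 = 0.1701.

Power ≈ 0.170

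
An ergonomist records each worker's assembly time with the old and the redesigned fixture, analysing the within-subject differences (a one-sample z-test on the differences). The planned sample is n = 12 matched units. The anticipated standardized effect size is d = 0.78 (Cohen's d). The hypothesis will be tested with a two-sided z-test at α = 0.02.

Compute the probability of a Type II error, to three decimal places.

Noncentrality parameter: δ = d·√n = 0.78 × √12 = 2.7020
Two-sided α = 0.02 → critical value z_{0.01} = 2.326.
Power = Φ(δ − 2.326) + Φ(−δ − 2.326) = Φ(0.376) + Φ(-5.028) = 0.6464 + 0.0000 = 0.6464.
Type II error: β = 1 − power = 1 − 0.6464 = 0.3536.

β ≈ 0.354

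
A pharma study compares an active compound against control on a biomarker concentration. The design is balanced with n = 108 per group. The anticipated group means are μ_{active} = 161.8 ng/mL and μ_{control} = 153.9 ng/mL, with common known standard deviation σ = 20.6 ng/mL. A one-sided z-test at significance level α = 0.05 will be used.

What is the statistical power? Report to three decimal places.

Power ≈ 0.880

Standardized effect: d = |μ_{active} − μ_{control}| / σ = |161.8 − 153.9| / 20.6 = 0.3835
Noncentrality parameter: δ = d·√(n/2) = 0.3835 × √(108/2) = 2.8181
Critical value for a one-sided test at α = 0.05: z_α = 1.645.
Power = Φ(δ − 1.645) = Φ(1.173) = 0.8797.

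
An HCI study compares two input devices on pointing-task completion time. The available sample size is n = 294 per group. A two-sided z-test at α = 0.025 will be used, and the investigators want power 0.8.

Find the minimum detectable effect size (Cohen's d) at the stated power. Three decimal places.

d ≈ 0.254

Required noncentrality: δ = z_{0.0125} + z_{0.20} = 2.241 + 0.842 = 3.083.
(Lower-tail contribution to power is negligible for δ > 0.)
δ = d·√(n/2) ⇒ d = δ/√(n/2) = 3.083/√(294/2) = 0.2543.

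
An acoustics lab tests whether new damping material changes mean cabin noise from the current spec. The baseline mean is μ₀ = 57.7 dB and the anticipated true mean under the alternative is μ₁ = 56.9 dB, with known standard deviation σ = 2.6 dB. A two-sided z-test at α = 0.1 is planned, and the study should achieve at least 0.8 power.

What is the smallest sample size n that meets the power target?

n = 66

Standardized effect: d = |μ₁ − μ₀| / σ = |56.9 − 57.7| / 2.6 = 0.3077
Set Φ(δ − 1.645) = 0.8; then δ − 1.645 = Φ⁻¹(0.8) = 0.842, giving δ = 2.486.
(For δ > 0 the lower-tail rejection region contributes negligibly to power, so the one-term inversion is standard.)
δ = d·√n ⇒ n = (δ/d)² = (2.486 / 0.3077)² = 65.30.
Round up to the next whole unit.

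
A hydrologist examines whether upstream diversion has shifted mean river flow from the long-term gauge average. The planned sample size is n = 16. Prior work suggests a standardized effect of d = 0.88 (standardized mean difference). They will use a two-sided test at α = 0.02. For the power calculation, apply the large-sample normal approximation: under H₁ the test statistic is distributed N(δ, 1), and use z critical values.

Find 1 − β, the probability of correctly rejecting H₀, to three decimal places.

Noncentrality parameter: δ = d·√n = 0.88 × √16 = 3.5200
Critical value for a two-sided test at α = 0.02: z_{α/2} = 2.326.
Power = Φ(δ − 2.326) + Φ(−δ − 2.326) = Φ(1.194) + Φ(-5.846) = 0.8837 + 0.0000 = 0.8837.

Power ≈ 0.884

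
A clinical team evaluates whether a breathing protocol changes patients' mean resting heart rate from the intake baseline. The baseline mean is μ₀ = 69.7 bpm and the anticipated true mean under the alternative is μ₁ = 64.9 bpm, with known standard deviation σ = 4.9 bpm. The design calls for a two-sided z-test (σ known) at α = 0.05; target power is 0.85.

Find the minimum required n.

Standardized effect: d = |μ₁ − μ₀| / σ = |64.9 − 69.7| / 4.9 = 0.9796
Set Φ(δ − 1.960) = 0.85; then δ − 1.960 = Φ⁻¹(0.85) = 1.036, giving δ = 2.996.
(Ignoring the negligible lower-tail rejection probability gives the usual closed-form inversion.)
δ = d·√n ⇒ n = (δ/d)² = (2.996 / 0.9796)² = 9.36.
Round up to the next whole unit.

n = 10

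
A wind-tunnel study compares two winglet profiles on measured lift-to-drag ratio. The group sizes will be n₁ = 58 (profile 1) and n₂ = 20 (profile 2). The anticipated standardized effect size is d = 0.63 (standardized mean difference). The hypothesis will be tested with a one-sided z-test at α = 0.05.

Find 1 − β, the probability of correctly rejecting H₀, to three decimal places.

Power ≈ 0.784

Noncentrality parameter: δ = d / √(1/n₁ + 1/n₂) = 0.63 / √(1/58 + 1/20) = 2.4295
Critical value for a one-sided test at α = 0.05: z_α = 1.645.
Power = Φ(δ − 1.645) = Φ(0.785) = 0.7837.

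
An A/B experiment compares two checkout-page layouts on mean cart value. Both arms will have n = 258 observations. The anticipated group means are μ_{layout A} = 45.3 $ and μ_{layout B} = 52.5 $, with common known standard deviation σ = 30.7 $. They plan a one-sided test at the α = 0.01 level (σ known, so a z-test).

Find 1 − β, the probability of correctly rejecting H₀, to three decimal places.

Power ≈ 0.632

Standardized effect: d = |μ_{layout A} − μ_{layout B}| / σ = |45.3 − 52.5| / 30.7 = 0.2345
Noncentrality parameter: δ = d·√(n/2) = 0.2345 × √(258/2) = 2.6637
One-sided α = 0.01 → critical value z_{0.01} = 2.326.
Power = P(Z > 2.326 − δ) = Φ(0.337) = 0.6321.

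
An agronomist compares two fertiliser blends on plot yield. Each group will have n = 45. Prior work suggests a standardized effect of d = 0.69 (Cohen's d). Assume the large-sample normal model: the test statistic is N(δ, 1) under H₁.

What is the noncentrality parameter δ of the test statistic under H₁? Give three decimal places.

δ = d·√(n/2) = 0.69 × √(45/2) = 3.2730

δ ≈ 3.273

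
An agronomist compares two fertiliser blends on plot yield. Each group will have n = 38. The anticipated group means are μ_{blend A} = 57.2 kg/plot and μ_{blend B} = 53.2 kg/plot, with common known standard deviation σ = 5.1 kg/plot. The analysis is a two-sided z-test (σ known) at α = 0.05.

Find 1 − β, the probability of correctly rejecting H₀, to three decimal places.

Power ≈ 0.928

Standardized effect: d = |μ_{blend A} − μ_{blend B}| / σ = |57.2 − 53.2| / 5.1 = 0.7843
Noncentrality parameter: δ = d·√(n/2) = 0.7843 × √(38/2) = 3.4187
Critical value for a two-sided test at α = 0.05: z_{α/2} = 1.960.
Power = Φ(δ − 1.960) + Φ(−δ − 1.960) = Φ(1.459) + Φ(-5.379) = 0.9277 + 0.0000 = 0.9277.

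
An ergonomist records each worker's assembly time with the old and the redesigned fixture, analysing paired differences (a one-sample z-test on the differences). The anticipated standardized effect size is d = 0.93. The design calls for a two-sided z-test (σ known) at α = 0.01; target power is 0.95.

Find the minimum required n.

n = 21

For power 0.95 need Φ(δ − z_{0.005}) = 0.95, so δ = z_{0.005} + z_{0.05} = 2.576 + 1.645 = 4.221.
(For δ > 0 the lower-tail rejection region contributes negligibly to power, so the one-term inversion is standard.)
δ = d·√n ⇒ n = (δ/d)² = (4.221 / 0.93)² = 20.60.
Rounding up, n = 21.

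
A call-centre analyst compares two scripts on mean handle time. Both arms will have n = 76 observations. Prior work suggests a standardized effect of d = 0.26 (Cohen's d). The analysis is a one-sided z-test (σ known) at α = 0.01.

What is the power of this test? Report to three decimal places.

Power ≈ 0.235

Noncentrality parameter: δ = d·√(n/2) = 0.26 × √(76/2) = 1.6027
Critical value for a one-sided test at α = 0.01: z_α = 2.326.
Power = Φ(δ − 2.326) = Φ(-0.724) = 0.2347.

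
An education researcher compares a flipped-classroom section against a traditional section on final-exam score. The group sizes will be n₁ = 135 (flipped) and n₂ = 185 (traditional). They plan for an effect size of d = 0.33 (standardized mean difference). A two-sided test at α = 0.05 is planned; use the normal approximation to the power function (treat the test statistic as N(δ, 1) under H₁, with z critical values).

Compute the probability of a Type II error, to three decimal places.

Noncentrality parameter: λ = d / √(1/n₁ + 1/n₂) = 0.33 / √(1/135 + 1/185) = 2.9154
Critical value for a two-sided test at α = 0.05: z_{α/2} = 1.960.
Power = Φ(λ − 1.960) + Φ(−λ − 1.960) = Φ(0.955) + Φ(-4.875) = 0.8303 + 0.0000 = 0.8303.
Type II error: β = 1 − power = 1 − 0.8303 = 0.1697.

β ≈ 0.170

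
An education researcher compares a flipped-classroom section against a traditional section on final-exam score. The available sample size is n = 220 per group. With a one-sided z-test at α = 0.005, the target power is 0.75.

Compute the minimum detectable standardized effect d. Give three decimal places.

d ≈ 0.310

Required noncentrality: δ = z_{0.005} + z_{0.25} = 2.576 + 0.674 = 3.250.
δ = d·√(n/2) ⇒ d = δ/√(n/2) = 3.250/√(220/2) = 0.3099.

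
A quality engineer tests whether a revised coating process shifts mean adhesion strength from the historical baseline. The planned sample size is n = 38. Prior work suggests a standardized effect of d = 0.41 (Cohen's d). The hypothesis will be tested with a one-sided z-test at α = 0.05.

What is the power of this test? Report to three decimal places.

Noncentrality parameter: δ = d·√n = 0.41 × √38 = 2.5274
Critical value for a one-sided test at α = 0.05: z_α = 1.645.
Power = Φ(δ − 1.645) = Φ(0.883) = 0.8113.

Power ≈ 0.811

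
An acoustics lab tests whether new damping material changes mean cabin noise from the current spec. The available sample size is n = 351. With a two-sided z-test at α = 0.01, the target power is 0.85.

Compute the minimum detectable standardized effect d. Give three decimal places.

d ≈ 0.193

Required noncentrality: δ = z_{0.005} + z_{0.15} = 2.576 + 1.036 = 3.612.
(Lower-tail contribution to power is negligible for δ > 0.)
δ = d·√n ⇒ d = δ/√n = 3.612/√351 = 0.1928.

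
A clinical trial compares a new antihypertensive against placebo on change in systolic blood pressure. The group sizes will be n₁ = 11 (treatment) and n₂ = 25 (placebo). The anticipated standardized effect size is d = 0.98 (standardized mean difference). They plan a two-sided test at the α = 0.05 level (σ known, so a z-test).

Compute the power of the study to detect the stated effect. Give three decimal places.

Noncentrality parameter: δ = d / √(1/n₁ + 1/n₂) = 0.98 / √(1/11 + 1/25) = 2.7086
Critical value for a two-sided test at α = 0.05: z_{α/2} = 1.960.
Power = Φ(δ − 1.960) + Φ(−δ − 1.960) = Φ(0.749) + Φ(-4.669) = 0.7730 + 0.0000 = 0.7730.

Power ≈ 0.773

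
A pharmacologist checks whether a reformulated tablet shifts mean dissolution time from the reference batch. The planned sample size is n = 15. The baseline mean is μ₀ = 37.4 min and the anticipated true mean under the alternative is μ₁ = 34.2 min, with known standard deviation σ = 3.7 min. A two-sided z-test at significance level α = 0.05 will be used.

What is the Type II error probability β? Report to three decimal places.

β ≈ 0.082

Standardized effect: d = |μ₁ − μ₀| / σ = |34.2 − 37.4| / 3.7 = 0.8649
Noncentrality parameter: δ = d·√n = 0.8649 × √15 = 3.3496
Critical value for a two-sided test at α = 0.05: z_{α/2} = 1.960.
Power = Φ(δ − 1.960) + Φ(−δ − 1.960) = Φ(1.390) + Φ(-5.310) = 0.9177 + 0.0000 = 0.9177.
Type II error: β = 1 − power = 1 − 0.9177 = 0.0823.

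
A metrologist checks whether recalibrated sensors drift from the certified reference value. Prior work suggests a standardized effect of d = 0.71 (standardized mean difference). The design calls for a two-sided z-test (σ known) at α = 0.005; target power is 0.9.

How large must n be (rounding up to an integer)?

For power 0.9 need Φ(δ − z_{0.0025}) = 0.9, so δ = z_{0.0025} + z_{0.10} = 2.807 + 1.282 = 4.089.
(For δ > 0 the lower-tail rejection region contributes negligibly to power, so the one-term inversion is standard.)
δ = d·√n ⇒ n = (δ/d)² = (4.089 / 0.71)² = 33.16.
Round up to the next whole unit.

n = 34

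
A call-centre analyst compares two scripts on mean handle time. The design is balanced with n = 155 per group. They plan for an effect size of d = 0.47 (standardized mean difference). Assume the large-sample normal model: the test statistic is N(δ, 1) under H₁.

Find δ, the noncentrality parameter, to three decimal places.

The noncentrality parameter scales effect size by the design's sample-size factor: δ = d·√(n/2) = 0.47 × √(155/2) = 4.1376

δ ≈ 4.138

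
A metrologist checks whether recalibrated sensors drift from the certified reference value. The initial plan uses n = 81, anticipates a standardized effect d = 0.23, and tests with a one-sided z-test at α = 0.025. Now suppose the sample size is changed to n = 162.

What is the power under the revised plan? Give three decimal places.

Power ≈ 0.833

With n = 162: δ = d·√n = 0.23 × √162 = 2.9274. Critical value z_{0.025} = 1.960.
Revised power = P(Z > 1.960 − δ) = Φ(0.967) = 0.8333.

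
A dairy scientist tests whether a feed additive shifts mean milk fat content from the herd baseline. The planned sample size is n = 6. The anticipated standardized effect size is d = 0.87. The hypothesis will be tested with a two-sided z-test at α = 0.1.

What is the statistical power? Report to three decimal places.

Power ≈ 0.687

Noncentrality parameter: δ = d·√n = 0.87 × √6 = 2.1311
Two-sided α = 0.1 → critical value z_{0.05} = 1.645.
Power = Φ(δ − 1.645) + Φ(−δ − 1.645) = Φ(0.486) + Φ(-3.776) = 0.6866 + 0.0001 = 0.6867.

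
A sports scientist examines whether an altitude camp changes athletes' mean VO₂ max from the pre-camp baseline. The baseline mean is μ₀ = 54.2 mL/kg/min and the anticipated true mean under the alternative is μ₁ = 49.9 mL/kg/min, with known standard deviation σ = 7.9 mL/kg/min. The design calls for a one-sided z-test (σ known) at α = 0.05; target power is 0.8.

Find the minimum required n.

Standardized effect: d = |μ₁ − μ₀| / σ = |49.9 − 54.2| / 7.9 = 0.5443
For power 0.8 need Φ(δ − z_{0.05}) = 0.8, so δ = z_{0.05} + z_{0.20} = 1.645 + 0.842 = 2.486.
δ = d·√n ⇒ n = (δ/d)² = (2.486 / 0.5443)² = 20.87.
Rounding up, n = 21.

n = 21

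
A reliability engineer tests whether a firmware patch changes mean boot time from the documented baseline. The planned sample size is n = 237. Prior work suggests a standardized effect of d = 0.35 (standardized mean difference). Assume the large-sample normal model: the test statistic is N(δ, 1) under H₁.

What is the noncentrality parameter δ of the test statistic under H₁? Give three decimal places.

δ = d·√n = 0.35 × √237 = 5.3882

δ ≈ 5.388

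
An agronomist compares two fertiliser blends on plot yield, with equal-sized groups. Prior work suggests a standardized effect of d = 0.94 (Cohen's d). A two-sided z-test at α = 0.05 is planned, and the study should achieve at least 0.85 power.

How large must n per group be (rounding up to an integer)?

For power 0.85 need Φ(δ − z_{0.025}) = 0.85, so δ = z_{0.025} + z_{0.15} = 1.960 + 1.036 = 2.996.
(For δ > 0 the lower-tail rejection region contributes negligibly to power, so the one-term inversion is standard.)
δ = d·√(n/2) ⇒ n = 2(δ/d)² = 2 × (2.996 / 0.94)² = 20.32.
Rounding up, n = 21 per group.

n = 21 per group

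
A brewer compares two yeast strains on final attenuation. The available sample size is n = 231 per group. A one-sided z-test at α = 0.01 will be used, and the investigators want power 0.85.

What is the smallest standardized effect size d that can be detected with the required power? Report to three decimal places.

d ≈ 0.313

Need Φ(δ − 2.326) = 0.85, so δ = 2.326 + 1.036 = 3.363.
δ = d·√(n/2) ⇒ d = δ/√(n/2) = 3.363/√(231/2) = 0.3129.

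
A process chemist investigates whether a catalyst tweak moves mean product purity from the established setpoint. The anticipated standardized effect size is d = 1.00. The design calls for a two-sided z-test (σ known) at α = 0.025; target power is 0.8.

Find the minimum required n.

n = 10

For power 0.8 need Φ(δ − z_{0.0125}) = 0.8, so δ = z_{0.0125} + z_{0.20} = 2.241 + 0.842 = 3.083.
(Ignoring the negligible lower-tail rejection probability gives the usual closed-form inversion.)
δ = d·√n ⇒ n = (δ/d)² = (3.083 / 1.00)² = 9.51.
Rounding up, n = 10.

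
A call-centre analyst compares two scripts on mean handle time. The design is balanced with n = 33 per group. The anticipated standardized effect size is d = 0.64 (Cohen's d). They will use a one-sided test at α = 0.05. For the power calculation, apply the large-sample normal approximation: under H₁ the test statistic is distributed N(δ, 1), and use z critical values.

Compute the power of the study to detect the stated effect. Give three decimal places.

Noncentrality parameter: δ = d·√(n/2) = 0.64 × √(33/2) = 2.5997
Critical value for a one-sided test at α = 0.05: z_α = 1.645.
Power = Φ(δ − 1.645) = Φ(0.955) = 0.8302.

Power ≈ 0.830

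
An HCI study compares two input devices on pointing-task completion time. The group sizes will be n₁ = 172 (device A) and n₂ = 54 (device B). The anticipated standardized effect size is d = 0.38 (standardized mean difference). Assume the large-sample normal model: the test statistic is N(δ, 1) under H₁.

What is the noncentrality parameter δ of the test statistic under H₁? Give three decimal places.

δ ≈ 2.436

δ = d / √(1/n₁ + 1/n₂) = 0.38 / √(1/172 + 1/54) = 2.4361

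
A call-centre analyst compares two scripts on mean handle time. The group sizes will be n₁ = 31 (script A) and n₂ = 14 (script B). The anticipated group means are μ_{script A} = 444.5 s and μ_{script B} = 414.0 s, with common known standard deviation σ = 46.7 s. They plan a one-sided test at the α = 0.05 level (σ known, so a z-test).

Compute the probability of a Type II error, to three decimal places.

β ≈ 0.351

Standardized effect: d = |μ_{script A} − μ_{script B}| / σ = |444.5 − 414.0| / 46.7 = 0.6531
Noncentrality parameter: δ = d / √(1/n₁ + 1/n₂) = 0.6531 / √(1/31 + 1/14) = 2.0283
Critical value for a one-sided test at α = 0.05: z_α = 1.645.
Power = P(Z > 1.645 − δ) = Φ(0.383) = 0.6493.
Type II error: β = 1 − power = 1 − 0.6493 = 0.3507.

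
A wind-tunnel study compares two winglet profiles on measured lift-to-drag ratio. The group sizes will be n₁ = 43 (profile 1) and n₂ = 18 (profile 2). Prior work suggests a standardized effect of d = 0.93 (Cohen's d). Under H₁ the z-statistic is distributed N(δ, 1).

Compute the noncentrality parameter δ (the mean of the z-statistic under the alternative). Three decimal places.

δ ≈ 3.313

δ = d / √(1/n₁ + 1/n₂) = 0.93 / √(1/43 + 1/18) = 3.3127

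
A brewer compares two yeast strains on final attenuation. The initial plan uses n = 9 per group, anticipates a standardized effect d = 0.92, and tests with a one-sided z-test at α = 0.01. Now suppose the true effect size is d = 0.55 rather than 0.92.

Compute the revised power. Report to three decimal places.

Power ≈ 0.123

With d = 0.55: δ = d·√(n/2) = 0.55 × √(9/2) = 1.1667. Critical value z_{0.01} = 2.326.
Revised power = Φ(δ − 2.326) = Φ(-1.160) = 0.1231.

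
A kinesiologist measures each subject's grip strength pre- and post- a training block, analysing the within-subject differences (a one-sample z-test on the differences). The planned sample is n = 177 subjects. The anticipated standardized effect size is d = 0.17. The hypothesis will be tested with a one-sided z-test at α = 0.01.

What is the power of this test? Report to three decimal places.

Noncentrality parameter: δ = d·√n = 0.17 × √177 = 2.2617
Critical value for a one-sided test at α = 0.01: z_α = 2.326.
Power = P(Z > 2.326 − δ) = Φ(-0.065) = 0.4742.

Power ≈ 0.474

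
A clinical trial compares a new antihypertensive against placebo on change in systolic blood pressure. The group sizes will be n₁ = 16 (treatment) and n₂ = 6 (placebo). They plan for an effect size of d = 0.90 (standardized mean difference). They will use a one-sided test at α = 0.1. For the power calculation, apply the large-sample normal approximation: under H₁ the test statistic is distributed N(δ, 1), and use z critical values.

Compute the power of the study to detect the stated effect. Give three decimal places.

Noncentrality parameter: δ = d / √(1/n₁ + 1/n₂) = 0.90 / √(1/16 + 1/6) = 1.8800
One-sided α = 0.1 → critical value z_{0.1} = 1.282.
Power = P(Z > 1.282 − δ) = Φ(0.598) = 0.7252.

Power ≈ 0.725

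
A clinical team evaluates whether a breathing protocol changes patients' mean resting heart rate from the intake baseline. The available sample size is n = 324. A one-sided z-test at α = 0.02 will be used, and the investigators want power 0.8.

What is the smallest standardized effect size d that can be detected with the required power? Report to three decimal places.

d ≈ 0.161

Required noncentrality: δ = z_{0.02} + z_{0.20} = 2.054 + 0.842 = 2.895.
δ = d·√n ⇒ d = δ/√n = 2.895/√324 = 0.1609.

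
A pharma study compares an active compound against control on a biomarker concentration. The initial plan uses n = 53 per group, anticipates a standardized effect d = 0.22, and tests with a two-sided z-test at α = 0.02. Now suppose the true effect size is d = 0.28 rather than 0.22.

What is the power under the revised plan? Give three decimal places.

With d = 0.28: δ = d·√(n/2) = 0.28 × √(53/2) = 1.4414. Critical value z_{0.01} = 2.326.
Revised power = Φ(δ − 2.326) + Φ(−δ − 2.326) = Φ(-0.885) + Φ(-3.768) = 0.1881 + 0.0001 = 0.1882.

Power ≈ 0.188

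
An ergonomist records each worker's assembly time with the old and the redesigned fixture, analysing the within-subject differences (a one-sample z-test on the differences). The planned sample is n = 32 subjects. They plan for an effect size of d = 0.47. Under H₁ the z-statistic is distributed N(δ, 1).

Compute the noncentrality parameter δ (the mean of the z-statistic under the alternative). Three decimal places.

δ = d·√n = 0.47 × √32 = 2.6587

δ ≈ 2.659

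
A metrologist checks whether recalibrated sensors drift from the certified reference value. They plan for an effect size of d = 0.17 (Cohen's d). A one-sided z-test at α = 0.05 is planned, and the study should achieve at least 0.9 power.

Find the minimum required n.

n = 297

Set Φ(δ − 1.645) = 0.9; then δ − 1.645 = Φ⁻¹(0.9) = 1.282, giving δ = 2.926.
δ = d·√n ⇒ n = (δ/d)² = (2.926 / 0.17)² = 296.33.
Round up to the next whole unit.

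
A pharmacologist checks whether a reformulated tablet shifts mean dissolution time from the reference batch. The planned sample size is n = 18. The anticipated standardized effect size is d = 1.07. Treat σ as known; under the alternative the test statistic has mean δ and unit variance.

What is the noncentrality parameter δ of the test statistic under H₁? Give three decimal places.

δ ≈ 4.540

δ = d·√n = 1.07 × √18 = 4.5396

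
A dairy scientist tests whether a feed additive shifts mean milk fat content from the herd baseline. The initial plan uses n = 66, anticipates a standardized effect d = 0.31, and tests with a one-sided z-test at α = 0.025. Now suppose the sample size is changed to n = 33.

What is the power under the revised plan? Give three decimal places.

Power ≈ 0.429

With n = 33: δ = d·√n = 0.31 × √33 = 1.7808. Critical value z_{0.025} = 1.960.
Revised power = P(Z > 1.960 − δ) = Φ(-0.179) = 0.4289.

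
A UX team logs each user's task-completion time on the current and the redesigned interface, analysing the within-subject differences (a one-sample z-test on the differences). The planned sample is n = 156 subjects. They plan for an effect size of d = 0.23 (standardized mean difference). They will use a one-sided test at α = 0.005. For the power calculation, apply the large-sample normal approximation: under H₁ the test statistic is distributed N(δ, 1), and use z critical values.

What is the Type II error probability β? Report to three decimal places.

Noncentrality parameter: δ = d·√n = 0.23 × √156 = 2.8727
One-sided α = 0.005 → critical value z_{0.005} = 2.576.
Power = Φ(δ − 2.576) = Φ(0.297) = 0.6167.
Type II error: β = 1 − power = 1 − 0.6167 = 0.3833.

β ≈ 0.383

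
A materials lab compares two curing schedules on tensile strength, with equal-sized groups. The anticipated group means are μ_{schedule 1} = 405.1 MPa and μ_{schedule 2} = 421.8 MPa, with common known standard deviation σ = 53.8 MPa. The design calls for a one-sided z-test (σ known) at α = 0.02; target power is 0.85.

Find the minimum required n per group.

n = 199 per group

Standardized effect: d = |μ_{schedule 1} − μ_{schedule 2}| / σ = |405.1 − 421.8| / 53.8 = 0.3104
Set Φ(δ − 2.054) = 0.85; then δ − 2.054 = Φ⁻¹(0.85) = 1.036, giving δ = 3.090.
δ = d·√(n/2) ⇒ n = 2(δ/d)² = 2 × (3.090 / 0.3104)² = 198.21.
Round up to the next whole unit.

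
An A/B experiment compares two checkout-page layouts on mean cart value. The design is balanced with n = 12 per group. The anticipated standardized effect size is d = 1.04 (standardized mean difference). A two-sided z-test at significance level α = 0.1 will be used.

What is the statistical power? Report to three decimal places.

Power ≈ 0.817

Noncentrality parameter: δ = d·√(n/2) = 1.04 × √(12/2) = 2.5475
Critical value for a two-sided test at α = 0.1: z_{α/2} = 1.645.
Power = Φ(δ − 1.645) + Φ(−δ − 1.645) = Φ(0.903) + Φ(-4.192) = 0.8166 + 0.0000 = 0.8166.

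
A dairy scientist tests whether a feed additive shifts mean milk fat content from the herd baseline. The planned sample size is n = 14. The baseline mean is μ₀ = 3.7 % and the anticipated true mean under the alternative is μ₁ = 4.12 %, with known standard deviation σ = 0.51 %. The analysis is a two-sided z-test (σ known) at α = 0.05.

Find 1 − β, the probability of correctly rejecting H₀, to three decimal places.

Standardized effect: d = |μ₁ − μ₀| / σ = |4.12 − 3.7| / 0.51 = 0.8235
Noncentrality parameter: δ = d·√n = 0.8235 × √14 = 3.0814
Critical value for a two-sided test at α = 0.05: z_{α/2} = 1.960.
Power = Φ(δ − 1.960) + Φ(−δ − 1.960) = Φ(1.121) + Φ(-5.041) = 0.8689 + 0.0000 = 0.8689.

Power ≈ 0.869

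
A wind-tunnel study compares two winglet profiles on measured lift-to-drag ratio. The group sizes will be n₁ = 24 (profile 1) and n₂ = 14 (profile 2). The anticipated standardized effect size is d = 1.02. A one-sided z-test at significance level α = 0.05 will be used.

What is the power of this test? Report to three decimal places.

Power ≈ 0.917

Noncentrality parameter: λ = d / √(1/n₁ + 1/n₂) = 1.02 / √(1/24 + 1/14) = 3.0330
One-sided α = 0.05 → critical value z_{0.05} = 1.645.
Power = P(Z > 1.645 − λ) = Φ(1.388) = 0.9175.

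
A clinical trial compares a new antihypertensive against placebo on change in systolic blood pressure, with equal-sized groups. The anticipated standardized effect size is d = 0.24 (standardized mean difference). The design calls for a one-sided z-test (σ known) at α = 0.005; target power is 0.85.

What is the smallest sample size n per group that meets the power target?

For power 0.85 need Φ(δ − z_{0.005}) = 0.85, so δ = z_{0.005} + z_{0.15} = 2.576 + 1.036 = 3.612.
δ = d·√(n/2) ⇒ n = 2(δ/d)² = 2 × (3.612 / 0.24)² = 453.07.
Round up to the next whole unit.

n = 454 per group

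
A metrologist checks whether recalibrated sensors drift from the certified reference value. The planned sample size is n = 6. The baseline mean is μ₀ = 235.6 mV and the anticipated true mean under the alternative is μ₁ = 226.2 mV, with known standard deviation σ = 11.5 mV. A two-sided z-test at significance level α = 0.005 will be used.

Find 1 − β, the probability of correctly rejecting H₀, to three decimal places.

Power ≈ 0.210

Standardized effect: d = |μ₁ − μ₀| / σ = |226.2 − 235.6| / 11.5 = 0.8174
Noncentrality parameter: δ = d·√n = 0.8174 × √6 = 2.0022
Two-sided α = 0.005 → critical value z_{0.0025} = 2.807.
Power = Φ(δ − 2.807) + Φ(−δ − 2.807) = Φ(-0.805) + Φ(-4.809) = 0.2105 + 0.0000 = 0.2105.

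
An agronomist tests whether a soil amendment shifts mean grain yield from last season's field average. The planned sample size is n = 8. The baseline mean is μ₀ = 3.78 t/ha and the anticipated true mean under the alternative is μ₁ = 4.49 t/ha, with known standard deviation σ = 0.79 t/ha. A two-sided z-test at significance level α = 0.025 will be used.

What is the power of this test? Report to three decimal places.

Standardized effect: d = |μ₁ − μ₀| / σ = |4.49 − 3.78| / 0.79 = 0.8987
Noncentrality parameter: δ = d·√n = 0.8987 × √8 = 2.5420
Two-sided α = 0.025 → critical value z_{0.0125} = 2.241.
Power = Φ(δ − 2.241) + Φ(−δ − 2.241) = Φ(0.301) + Φ(-4.783) = 0.6181 + 0.0000 = 0.6181.

Power ≈ 0.618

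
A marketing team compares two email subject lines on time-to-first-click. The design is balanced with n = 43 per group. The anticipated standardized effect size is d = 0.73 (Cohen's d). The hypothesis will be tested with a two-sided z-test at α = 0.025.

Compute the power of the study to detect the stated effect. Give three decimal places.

Noncentrality parameter: δ = d·√(n/2) = 0.73 × √(43/2) = 3.3849
Critical value for a two-sided test at α = 0.025: z_{α/2} = 2.241.
Power = Φ(δ − 2.241) + Φ(−δ − 2.241) = Φ(1.143) + Φ(-5.626) = 0.8736 + 0.0000 = 0.8736.

Power ≈ 0.874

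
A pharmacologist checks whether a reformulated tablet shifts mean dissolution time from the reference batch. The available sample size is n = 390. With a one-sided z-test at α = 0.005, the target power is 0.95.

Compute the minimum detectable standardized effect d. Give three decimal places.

d ≈ 0.214

Required noncentrality: δ = z_{0.005} + z_{0.05} = 2.576 + 1.645 = 4.221.
δ = d·√n ⇒ d = δ/√n = 4.221/√390 = 0.2137.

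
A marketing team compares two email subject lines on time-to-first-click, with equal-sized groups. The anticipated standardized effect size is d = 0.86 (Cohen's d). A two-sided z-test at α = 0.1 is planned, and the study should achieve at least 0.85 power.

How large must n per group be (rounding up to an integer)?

For power 0.85 need Φ(δ − z_{0.05}) = 0.85, so δ = z_{0.05} + z_{0.15} = 1.645 + 1.036 = 2.681.
(Ignoring the negligible lower-tail rejection probability gives the usual closed-form inversion.)
δ = d·√(n/2) ⇒ n = 2(δ/d)² = 2 × (2.681 / 0.86)² = 19.44.
Round up to the next whole unit.

n = 20 per group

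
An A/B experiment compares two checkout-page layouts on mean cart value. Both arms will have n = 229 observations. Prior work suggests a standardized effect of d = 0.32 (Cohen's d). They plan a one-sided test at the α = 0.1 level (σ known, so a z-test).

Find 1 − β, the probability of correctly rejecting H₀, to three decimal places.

Noncentrality parameter: δ = d·√(n/2) = 0.32 × √(229/2) = 3.4241
Critical value for a one-sided test at α = 0.1: z_α = 1.282.
Power = P(Z > 1.282 − δ) = Φ(2.143) = 0.9839.

Power ≈ 0.984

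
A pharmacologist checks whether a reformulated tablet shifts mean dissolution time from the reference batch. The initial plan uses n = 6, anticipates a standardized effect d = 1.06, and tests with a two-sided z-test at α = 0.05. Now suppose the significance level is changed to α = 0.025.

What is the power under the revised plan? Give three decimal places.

δ = d·√n = 1.06 × √6 = 2.5965 (unchanged). New critical value: z_{0.0125} = 2.241.
Revised power = Φ(δ − 2.241) + Φ(−δ − 2.241) = Φ(0.355) + Φ(-4.838) = 0.6387 + 0.0000 = 0.6387.

Power ≈ 0.639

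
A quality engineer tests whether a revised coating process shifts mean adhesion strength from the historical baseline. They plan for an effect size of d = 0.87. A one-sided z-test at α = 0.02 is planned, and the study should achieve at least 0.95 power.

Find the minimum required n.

n = 19

Set Φ(δ − 2.054) = 0.95; then δ − 2.054 = Φ⁻¹(0.95) = 1.645, giving δ = 3.699.
δ = d·√n ⇒ n = (δ/d)² = (3.699 / 0.87)² = 18.07.
Round up to the next whole unit.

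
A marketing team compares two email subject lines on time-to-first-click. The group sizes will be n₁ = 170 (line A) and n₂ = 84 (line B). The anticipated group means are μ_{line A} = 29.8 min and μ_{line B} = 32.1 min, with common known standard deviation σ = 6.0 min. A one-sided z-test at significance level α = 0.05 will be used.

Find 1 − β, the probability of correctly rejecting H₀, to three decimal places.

Standardized effect: d = |μ_{line A} − μ_{line B}| / σ = |29.8 − 32.1| / 6.0 = 0.3833
Noncentrality parameter: δ = d / √(1/n₁ + 1/n₂) = 0.3833 / √(1/170 + 1/84) = 2.8742
One-sided α = 0.05 → critical value z_{0.05} = 1.645.
Power = P(Z > 1.645 − δ) = Φ(1.229) = 0.8905.

Power ≈ 0.891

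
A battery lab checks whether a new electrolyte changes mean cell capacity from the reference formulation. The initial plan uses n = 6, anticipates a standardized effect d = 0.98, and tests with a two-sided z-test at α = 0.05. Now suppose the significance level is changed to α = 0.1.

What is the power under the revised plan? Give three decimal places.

Power ≈ 0.775

δ = d·√n = 0.98 × √6 = 2.4005 (unchanged). New critical value: z_{0.05} = 1.645.
Revised power = Φ(δ − 1.645) + Φ(−δ − 1.645) = Φ(0.756) + Φ(-4.045) = 0.7751 + 0.0000 = 0.7751.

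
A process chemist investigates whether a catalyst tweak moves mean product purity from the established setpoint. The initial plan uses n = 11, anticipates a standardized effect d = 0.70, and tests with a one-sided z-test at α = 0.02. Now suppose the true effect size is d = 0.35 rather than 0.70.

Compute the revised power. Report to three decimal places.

With d = 0.35: δ = d·√n = 0.35 × √11 = 1.1608. Critical value z_{0.02} = 2.054.
Revised power = Φ(δ − 2.054) = Φ(-0.893) = 0.1859.

Power ≈ 0.186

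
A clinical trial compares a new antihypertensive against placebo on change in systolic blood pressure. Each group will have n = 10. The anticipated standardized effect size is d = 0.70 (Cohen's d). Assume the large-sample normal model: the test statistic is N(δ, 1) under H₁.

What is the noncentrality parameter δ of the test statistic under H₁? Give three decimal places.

δ = d·√(n/2) = 0.70 × √(10/2) = 1.5652

δ ≈ 1.565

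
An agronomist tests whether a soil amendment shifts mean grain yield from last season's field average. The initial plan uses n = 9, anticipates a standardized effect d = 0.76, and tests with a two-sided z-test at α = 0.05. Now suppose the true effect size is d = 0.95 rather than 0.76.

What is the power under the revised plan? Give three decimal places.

Power ≈ 0.813

With d = 0.95: δ = d·√n = 0.95 × √9 = 2.8500. Critical value z_{0.025} = 1.960.
Revised power = Φ(δ − 1.960) + Φ(−δ − 1.960) = Φ(0.890) + Φ(-4.810) = 0.8133 + 0.0000 = 0.8133.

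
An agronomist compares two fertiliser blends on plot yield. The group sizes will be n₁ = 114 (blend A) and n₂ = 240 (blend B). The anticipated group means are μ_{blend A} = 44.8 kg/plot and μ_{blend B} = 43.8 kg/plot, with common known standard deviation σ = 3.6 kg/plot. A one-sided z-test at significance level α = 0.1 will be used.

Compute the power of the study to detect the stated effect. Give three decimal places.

Power ≈ 0.877

Standardized effect: d = |μ_{blend A} − μ_{blend B}| / σ = |44.8 − 43.8| / 3.6 = 0.2778
Noncentrality parameter: λ = d / √(1/n₁ + 1/n₂) = 0.2778 / √(1/114 + 1/240) = 2.4420
One-sided α = 0.1 → critical value z_{0.1} = 1.282.
Power = P(Z > 1.282 − λ) = Φ(1.160) = 0.8771.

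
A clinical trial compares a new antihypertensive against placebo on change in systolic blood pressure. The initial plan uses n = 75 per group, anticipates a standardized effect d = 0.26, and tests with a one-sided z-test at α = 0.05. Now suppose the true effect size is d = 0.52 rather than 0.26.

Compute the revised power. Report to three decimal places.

With d = 0.52: δ = d·√(n/2) = 0.52 × √(75/2) = 3.1843. Critical value z_{0.05} = 1.645.
Revised power = P(Z > 1.645 − δ) = Φ(1.539) = 0.9382.

Power ≈ 0.938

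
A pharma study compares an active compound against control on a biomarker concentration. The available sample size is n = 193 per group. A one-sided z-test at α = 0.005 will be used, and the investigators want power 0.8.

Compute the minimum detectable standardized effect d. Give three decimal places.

d ≈ 0.348

Required noncentrality: δ = z_{0.005} + z_{0.20} = 2.576 + 0.842 = 3.417.
δ = d·√(n/2) ⇒ d = δ/√(n/2) = 3.417/√(193/2) = 0.3479.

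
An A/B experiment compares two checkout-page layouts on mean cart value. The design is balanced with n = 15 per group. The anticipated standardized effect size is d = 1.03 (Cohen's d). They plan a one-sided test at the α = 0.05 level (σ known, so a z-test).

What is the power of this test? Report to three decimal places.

Noncentrality parameter: δ = d·√(n/2) = 1.03 × √(15/2) = 2.8208
One-sided α = 0.05 → critical value z_{0.05} = 1.645.
Power = P(Z > 1.645 − δ) = Φ(1.176) = 0.8802.

Power ≈ 0.880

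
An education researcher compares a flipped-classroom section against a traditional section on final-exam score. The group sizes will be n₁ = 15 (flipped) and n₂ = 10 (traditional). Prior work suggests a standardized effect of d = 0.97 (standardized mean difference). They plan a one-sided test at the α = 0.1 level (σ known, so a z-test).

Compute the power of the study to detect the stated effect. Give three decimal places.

Noncentrality parameter: λ = d / √(1/n₁ + 1/n₂) = 0.97 / √(1/15 + 1/10) = 2.3760
One-sided α = 0.1 → critical value z_{0.1} = 1.282.
Power = Φ(λ − 1.282) = Φ(1.094) = 0.8631.

Power ≈ 0.863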